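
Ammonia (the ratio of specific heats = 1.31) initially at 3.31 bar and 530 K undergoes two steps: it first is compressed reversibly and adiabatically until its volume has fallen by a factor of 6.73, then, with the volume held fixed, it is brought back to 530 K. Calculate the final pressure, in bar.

Adiabatic step (PV^γ = const): P₂ = 3.31×6.73^(1.31) = 40.23 bar; T₂ = 530×6.73^(0.31) = 957.1 K.
Isochoric: P₃ = P₂(T₃/T₂) = 40.23 × (530/957.1) = 22.28 bar.

P₃ ≈ 22.3 bar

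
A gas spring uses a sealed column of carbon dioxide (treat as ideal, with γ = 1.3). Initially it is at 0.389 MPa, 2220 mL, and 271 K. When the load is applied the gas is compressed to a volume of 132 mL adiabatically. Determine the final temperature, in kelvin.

Adiabatic: T₁V₁^(γ−1) = T₂V₂^(γ−1) ⇒ T₂ = T₁ (V₁/V₂)^(γ−1).
T₂ = 271 × (2220/132)^(0.3) = 632 K.

T₂ ≈ 632 K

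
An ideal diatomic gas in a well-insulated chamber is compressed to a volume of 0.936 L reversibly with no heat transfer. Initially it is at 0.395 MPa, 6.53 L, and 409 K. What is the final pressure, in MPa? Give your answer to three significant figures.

P₂ ≈ 5.99 MPa

Since PV^γ is constant along a reversible adiabat, P₂ = P₁ (V₁/V₂)^γ.
γ = 7/5 for a diatomic ideal gas.
P₂ = 0.395 × (6.53/0.936)^(7/5) = 5.994 MPa.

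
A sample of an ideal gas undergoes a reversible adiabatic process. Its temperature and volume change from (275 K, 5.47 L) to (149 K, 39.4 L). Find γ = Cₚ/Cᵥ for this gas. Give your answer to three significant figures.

TV^(γ−1) = const ⇒ γ − 1 = ln(T₂/T₁) / ln(V₁/V₂).
γ = 1 + ln(149/275) / ln(5.47/39.4) = 1.31.

γ ≈ 1.31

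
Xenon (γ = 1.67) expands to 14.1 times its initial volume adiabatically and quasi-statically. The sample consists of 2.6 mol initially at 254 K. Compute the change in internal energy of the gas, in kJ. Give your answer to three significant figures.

ΔU ≈ -6.80 kJ

Adiabatic: T₁V₁^(γ−1) = T₂V₂^(γ−1) ⇒ T₂ = T₁ (V₁/V₂)^(γ−1).
T₂ = 254 × (1/14.1)^(0.67) = 43.14 K.
Q = 0, so ΔU = W_on_gas = nCᵥΔT with Cᵥ = R/(γ−1) = 12.41 J/(mol·K).
ΔU = 2.6 × 12.41 × (43.14 − 254) = -6803 J.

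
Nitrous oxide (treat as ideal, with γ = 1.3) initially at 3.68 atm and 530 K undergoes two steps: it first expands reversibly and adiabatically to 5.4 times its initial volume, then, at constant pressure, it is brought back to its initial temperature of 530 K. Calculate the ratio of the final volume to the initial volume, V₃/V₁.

Adiabatic step: V₂/V₁ = 5.4; T₂ = T₁·(1/5.4)^(0.3) = 319.6 K.
Isobaric step: V₃/V₂ = T₃/T₂ = 530/319.6.
V₃/V₁ = (V₂/V₁)(V₃/V₂) = 5.4 × (530/319.6) = 8.956.

V₃/V₁ ≈ 8.96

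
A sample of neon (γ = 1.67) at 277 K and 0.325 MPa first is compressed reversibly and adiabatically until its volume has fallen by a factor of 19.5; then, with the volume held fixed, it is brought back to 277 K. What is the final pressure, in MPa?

Adiabatic step (PV^γ = const): P₂ = 0.325×19.5^(1.67) = 46.37 MPa; T₂ = 277×19.5^(0.67) = 2027 K.
Isochoric: P₃ = P₂(T₃/T₂) = 46.37 × (277/2027) = 6.338 MPa.

P₃ ≈ 6.34 MPa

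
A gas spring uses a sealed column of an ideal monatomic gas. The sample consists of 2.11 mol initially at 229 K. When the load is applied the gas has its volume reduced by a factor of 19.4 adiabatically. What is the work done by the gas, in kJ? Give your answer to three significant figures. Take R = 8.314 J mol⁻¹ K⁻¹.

Adiabatic: T₁V₁^(γ−1) = T₂V₂^(γ−1) ⇒ T₂ = T₁ (V₁/V₂)^(γ−1).
γ = 5/3 for a monatomic ideal gas, so γ−1 = 2/3.
T₂ = 229 × 19.4^(2/3) = 1653 K.
Q = 0, so ΔU = W_on_gas = nCᵥΔT with Cᵥ = R/(γ−1) = 12.47 J/(mol·K).
ΔU = 2.11 × 12.47 × (1653 − 229) = 37480 J.
Work done by the gas = −ΔU = -37480 J.

W ≈ -37.5 kJ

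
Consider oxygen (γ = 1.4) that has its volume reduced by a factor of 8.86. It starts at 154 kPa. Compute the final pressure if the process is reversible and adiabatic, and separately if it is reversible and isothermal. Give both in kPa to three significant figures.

adiabatic: 3270 kPa; isothermal: 1360 kPa

Isothermal: P₂ = P₁(V₁/V₂) = 154×8.86 = 1364 kPa.
Adiabatic: P₂ = P₁(V₁/V₂)^γ = 154×8.86^(1.4) = 3265 kPa.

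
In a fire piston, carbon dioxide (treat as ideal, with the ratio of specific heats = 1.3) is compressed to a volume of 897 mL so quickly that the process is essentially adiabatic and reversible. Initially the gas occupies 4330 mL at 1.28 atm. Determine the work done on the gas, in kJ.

P₂ = P₁(V₁/V₂)^γ = 1.28×(4330/897)^(1.3) = 9.909 atm.
For a reversible adiabat, W_by_gas = (P₁V₁ − P₂V₂)/(γ−1).
W_by = (129700×0.00433 − 1.004×10^6×0.000897) / (0.3) = -1130 J.
W_on_gas = −W_by = 1130 J.

W ≈ 1.13 kJ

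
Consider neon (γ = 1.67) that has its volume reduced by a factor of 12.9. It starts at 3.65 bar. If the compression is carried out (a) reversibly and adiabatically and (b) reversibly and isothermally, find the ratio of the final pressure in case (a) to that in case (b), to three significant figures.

P_adiabatic / P_isothermal ≈ 5.55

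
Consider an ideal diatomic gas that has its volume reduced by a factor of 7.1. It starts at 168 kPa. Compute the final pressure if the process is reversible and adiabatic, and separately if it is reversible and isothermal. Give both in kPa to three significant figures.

adiabatic: 2610 kPa; isothermal: 1190 kPa

For a diatomic ideal gas γ = 7/5.
Isothermal: P₂ = P₁(V₁/V₂) = 168×7.1 = 1193 kPa.
Adiabatic: P₂ = P₁(V₁/V₂)^γ = 168×7.1^(7/5) = 2613 kPa.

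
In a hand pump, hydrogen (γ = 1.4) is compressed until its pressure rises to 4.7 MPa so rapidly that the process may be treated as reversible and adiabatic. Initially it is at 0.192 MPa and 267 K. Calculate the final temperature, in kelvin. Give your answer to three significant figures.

T₂ ≈ 666 K

Adiabatic: T₂/T₁ = (P₂/P₁)^((γ−1)/γ).
T₂ = 267 × (4.7/0.192)^(0.286) = 665.7 K.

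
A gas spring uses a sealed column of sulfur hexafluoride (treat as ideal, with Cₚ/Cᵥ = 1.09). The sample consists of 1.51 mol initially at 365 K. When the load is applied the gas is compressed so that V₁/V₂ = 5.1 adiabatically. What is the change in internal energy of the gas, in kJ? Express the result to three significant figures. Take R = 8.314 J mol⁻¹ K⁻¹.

ΔU ≈ 8.04 kJ

Adiabatic: T₁V₁^(γ−1) = T₂V₂^(γ−1) ⇒ T₂ = T₁ (V₁/V₂)^(γ−1).
T₂ = 365 × 5.1^(0.09) = 422.6 K.
Q = 0, so ΔU = W_on_gas = nCᵥΔT with Cᵥ = R/(γ−1) = 92.38 J/(mol·K).
ΔU = 1.51 × 92.38 × (422.6 − 365) = 8041 J.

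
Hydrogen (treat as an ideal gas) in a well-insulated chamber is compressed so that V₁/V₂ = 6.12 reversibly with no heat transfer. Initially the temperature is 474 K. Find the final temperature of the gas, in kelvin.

Adiabatic: T₁V₁^(γ−1) = T₂V₂^(γ−1) ⇒ T₂ = T₁ (V₁/V₂)^(γ−1).
For a diatomic ideal gas γ = 7/5, so γ−1 = 2/5.
T₂ = 474 × 6.12^(2/5) = 978.3 K.

T₂ ≈ 978 K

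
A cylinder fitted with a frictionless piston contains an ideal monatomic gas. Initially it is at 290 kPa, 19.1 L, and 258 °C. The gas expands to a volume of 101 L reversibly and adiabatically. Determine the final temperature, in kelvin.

For a reversible adiabat TV^(γ−1) is constant, so T₂ = T₁ (V₁/V₂)^(γ−1).
γ = 5/3 for a monatomic ideal gas.
T₁ = 258 °C = 531.1 K.
T₂ = 531.1 × (19.1/101)^(2/3) = 175 K.

T₂ ≈ 175 K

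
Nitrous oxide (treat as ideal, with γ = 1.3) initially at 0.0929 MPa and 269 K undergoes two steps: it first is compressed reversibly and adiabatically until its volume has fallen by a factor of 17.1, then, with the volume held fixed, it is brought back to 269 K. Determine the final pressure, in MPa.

P₃ ≈ 1.59 MPa

Adiabatic step (PV^γ = const): P₂ = 0.0929×17.1^(1.3) = 3.723 MPa; T₂ = 269×17.1^(0.3) = 630.5 K.
Isochoric: P₃ = P₂(T₃/T₂) = 3.723 × (269/630.5) = 1.589 MPa.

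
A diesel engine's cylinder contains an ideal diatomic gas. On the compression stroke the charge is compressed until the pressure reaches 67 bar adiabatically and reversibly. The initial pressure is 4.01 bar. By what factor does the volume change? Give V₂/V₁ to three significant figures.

V₂/V₁ ≈ 0.134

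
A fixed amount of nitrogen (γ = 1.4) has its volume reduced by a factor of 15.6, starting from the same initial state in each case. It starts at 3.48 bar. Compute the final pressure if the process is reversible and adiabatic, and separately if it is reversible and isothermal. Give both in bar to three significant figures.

adiabatic: 163 bar; isothermal: 54.3 bar

Isothermal: P₂ = P₁(V₁/V₂) = 3.48×15.6 = 54.29 bar.
Adiabatic: P₂ = P₁(V₁/V₂)^γ = 3.48×15.6^(1.4) = 162.9 bar.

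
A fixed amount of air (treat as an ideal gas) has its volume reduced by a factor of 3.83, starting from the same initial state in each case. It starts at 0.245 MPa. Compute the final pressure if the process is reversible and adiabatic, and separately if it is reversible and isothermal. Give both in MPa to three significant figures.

For a diatomic ideal gas γ = 7/5.
Isothermal: P₂ = P₁(V₁/V₂) = 0.245×3.83 = 0.9384 MPa.
Adiabatic: P₂ = P₁(V₁/V₂)^γ = 0.245×3.83^(7/5) = 1.606 MPa.

adiabatic: 1.61 MPa; isothermal: 0.938 MPa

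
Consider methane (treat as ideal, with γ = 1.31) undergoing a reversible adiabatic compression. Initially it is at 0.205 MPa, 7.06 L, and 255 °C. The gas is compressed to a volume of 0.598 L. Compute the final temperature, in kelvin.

Adiabatic: T₁V₁^(γ−1) = T₂V₂^(γ−1) ⇒ T₂ = T₁ (V₁/V₂)^(γ−1).
T₁ = 255 °C = 528.1 K.
T₂ = 528.1 × (7.06/0.598)^(0.31) = 1135 K.

T₂ ≈ 1140 K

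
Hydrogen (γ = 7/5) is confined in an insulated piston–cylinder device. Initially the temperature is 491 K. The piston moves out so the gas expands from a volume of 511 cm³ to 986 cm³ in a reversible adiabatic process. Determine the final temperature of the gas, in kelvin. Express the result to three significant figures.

T₂ ≈ 377 K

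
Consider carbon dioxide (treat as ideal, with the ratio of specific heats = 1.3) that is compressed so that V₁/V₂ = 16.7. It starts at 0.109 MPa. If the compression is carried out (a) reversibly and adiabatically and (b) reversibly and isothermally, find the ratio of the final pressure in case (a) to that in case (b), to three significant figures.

Isothermal: P_b = P₁(V₁/V₂) = 0.109×16.7.
Adiabatic: P_a = P₁(V₁/V₂)^γ = 0.109×16.7^(1.3).
P_a/P_b = (V₁/V₂)^(γ−1) = 16.7^(0.3) = 2.327.

P_adiabatic / P_isothermal ≈ 2.33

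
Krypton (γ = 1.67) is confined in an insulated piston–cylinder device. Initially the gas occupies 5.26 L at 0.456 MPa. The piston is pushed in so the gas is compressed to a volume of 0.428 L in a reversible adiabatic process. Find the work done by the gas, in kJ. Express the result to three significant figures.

W ≈ -15.6 kJ

P₂ = P₁(V₁/V₂)^γ = 0.456×(5.26/0.428)^(1.67) = 30.1 MPa.
For a reversible adiabat, W_by_gas = (P₁V₁ − P₂V₂)/(γ−1).
W_by = (456000×0.00526 − 3.01×10^7×0.000428) / (0.67) = -15650 J.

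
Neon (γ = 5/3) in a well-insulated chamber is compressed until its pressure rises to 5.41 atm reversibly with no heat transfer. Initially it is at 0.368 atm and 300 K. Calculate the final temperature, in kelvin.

Along an adiabat T P^((1−γ)/γ) is constant, so T₂ = T₁ (P₂/P₁)^((γ−1)/γ).
T₂ = 300 × (5.41/0.368)^(2/5) = 879.1 K.

T₂ ≈ 879 K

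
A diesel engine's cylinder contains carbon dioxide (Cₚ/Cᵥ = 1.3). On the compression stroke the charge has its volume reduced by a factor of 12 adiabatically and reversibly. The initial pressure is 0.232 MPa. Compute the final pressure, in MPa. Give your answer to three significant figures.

Adiabatic: P₁V₁^γ = P₂V₂^γ ⇒ P₂ = P₁ (V₁/V₂)^γ.
P₂ = 0.232 × 12^(1.3) = 5.867 MPa.

P₂ ≈ 5.87 MPa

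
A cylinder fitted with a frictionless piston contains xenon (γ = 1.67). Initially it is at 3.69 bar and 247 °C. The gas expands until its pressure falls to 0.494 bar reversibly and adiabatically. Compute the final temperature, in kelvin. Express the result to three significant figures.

T₂ ≈ 232 K

Adiabatic: T₂/T₁ = (P₂/P₁)^((γ−1)/γ).
T₁ = 247 °C = 520.1 K.
T₂ = 520.1 × (0.494/3.69)^(0.401) = 232.1 K.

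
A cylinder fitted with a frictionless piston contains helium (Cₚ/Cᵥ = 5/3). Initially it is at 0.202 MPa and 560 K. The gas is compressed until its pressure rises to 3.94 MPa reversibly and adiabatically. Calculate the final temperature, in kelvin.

T₂ ≈ 1840 K

Adiabatic: T₂/T₁ = (P₂/P₁)^((γ−1)/γ).
T₂ = 560 × (3.94/0.202)^(2/5) = 1838 K.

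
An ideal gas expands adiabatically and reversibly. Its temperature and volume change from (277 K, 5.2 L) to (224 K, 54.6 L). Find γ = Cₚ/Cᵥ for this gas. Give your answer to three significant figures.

TV^(γ−1) = const ⇒ γ − 1 = ln(T₂/T₁) / ln(V₁/V₂).
γ = 1 + ln(224/277) / ln(5.2/54.6) = 1.09.

γ ≈ 1.09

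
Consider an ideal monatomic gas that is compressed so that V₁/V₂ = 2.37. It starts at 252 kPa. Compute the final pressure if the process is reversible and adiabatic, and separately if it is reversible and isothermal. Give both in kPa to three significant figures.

For a monatomic ideal gas γ = 5/3.
Isothermal: P₂ = P₁(V₁/V₂) = 252×2.37 = 597.2 kPa.
Adiabatic: P₂ = P₁(V₁/V₂)^γ = 252×2.37^(5/3) = 1062 kPa.

adiabatic: 1060 kPa; isothermal: 597 kPa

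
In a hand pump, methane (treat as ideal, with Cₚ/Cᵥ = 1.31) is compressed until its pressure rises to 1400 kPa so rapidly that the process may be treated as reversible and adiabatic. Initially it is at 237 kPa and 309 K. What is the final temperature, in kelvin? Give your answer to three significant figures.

Adiabatic: T₂/T₁ = (P₂/P₁)^((γ−1)/γ).
T₂ = 309 × (1400/237)^(0.237) = 470.4 K.

T₂ ≈ 470 K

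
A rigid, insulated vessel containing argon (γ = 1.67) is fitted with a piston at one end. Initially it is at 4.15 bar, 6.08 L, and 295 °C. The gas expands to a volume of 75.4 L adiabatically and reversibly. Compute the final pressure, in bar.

P₂ ≈ 0.0619 bar

Adiabatic: P₁V₁^γ = P₂V₂^γ ⇒ P₂ = P₁ (V₁/V₂)^γ.
P₂ = 4.15 × (6.08/75.4)^(1.67) = 0.06194 bar.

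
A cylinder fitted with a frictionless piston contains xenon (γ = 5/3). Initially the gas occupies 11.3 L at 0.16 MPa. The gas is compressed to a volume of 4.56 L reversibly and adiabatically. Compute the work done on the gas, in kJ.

W ≈ 2.25 kJ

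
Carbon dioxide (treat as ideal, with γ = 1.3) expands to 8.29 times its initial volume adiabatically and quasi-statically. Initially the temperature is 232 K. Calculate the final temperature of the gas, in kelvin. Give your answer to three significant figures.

T₂ ≈ 123 K

For a reversible adiabat TV^(γ−1) is constant, so T₂ = T₁ (V₁/V₂)^(γ−1).
T₂ = 232 × (1/8.29)^(0.3) = 123 K.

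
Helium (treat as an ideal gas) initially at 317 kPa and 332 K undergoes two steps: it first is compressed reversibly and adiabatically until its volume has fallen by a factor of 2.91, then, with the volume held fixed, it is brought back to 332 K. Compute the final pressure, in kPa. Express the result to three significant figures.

P₃ ≈ 922 kPa

For a monatomic ideal gas γ = 5/3.
Adiabatic step (PV^γ = const): P₂ = 317×2.91^(5/3) = 1880 kPa; T₂ = 332×2.91^(2/3) = 676.7 K.
Isochoric: P₃ = P₂(T₃/T₂) = 1880 × (332/676.7) = 922.5 kPa.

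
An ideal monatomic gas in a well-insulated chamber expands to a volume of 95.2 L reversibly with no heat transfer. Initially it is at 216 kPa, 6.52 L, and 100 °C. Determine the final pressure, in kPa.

Adiabatic: P₁V₁^γ = P₂V₂^γ ⇒ P₂ = P₁ (V₁/V₂)^γ.
γ = 5/3 for a monatomic ideal gas.
P₂ = 216 × (6.52/95.2)^(5/3) = 2.476 kPa.

P₂ ≈ 2.48 kPa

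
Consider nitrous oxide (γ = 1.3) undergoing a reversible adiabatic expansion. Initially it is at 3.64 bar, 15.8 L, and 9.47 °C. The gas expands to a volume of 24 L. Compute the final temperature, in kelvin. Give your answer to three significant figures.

For a reversible adiabat TV^(γ−1) is constant, so T₂ = T₁ (V₁/V₂)^(γ−1).
T₁ = 9.47 °C = 282.6 K.
T₂ = 282.6 × (15.8/24)^(0.3) = 249.3 K.

T₂ ≈ 249 K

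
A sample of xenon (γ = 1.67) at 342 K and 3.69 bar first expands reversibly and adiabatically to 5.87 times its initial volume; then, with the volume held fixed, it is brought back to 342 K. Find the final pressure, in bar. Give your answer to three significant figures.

P₃ ≈ 0.629 bar

Adiabatic step (PV^γ = const): P₂ = 3.69×(1/5.87)^(1.67) = 0.192 bar; T₂ = 342×(1/5.87)^(0.67) = 104.5 K.
Isochoric: P₃ = P₂(T₃/T₂) = 0.192 × (342/104.5) = 0.6286 bar.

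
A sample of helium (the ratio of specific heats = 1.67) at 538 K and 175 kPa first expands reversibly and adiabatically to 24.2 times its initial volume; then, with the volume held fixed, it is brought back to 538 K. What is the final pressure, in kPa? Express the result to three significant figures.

Adiabatic step (PV^γ = const): P₂ = 175×(1/24.2)^(1.67) = 0.8552 kPa; T₂ = 538×(1/24.2)^(0.67) = 63.62 K.
Isochoric: P₃ = P₂(T₃/T₂) = 0.8552 × (538/63.62) = 7.231 kPa.

P₃ ≈ 7.23 kPa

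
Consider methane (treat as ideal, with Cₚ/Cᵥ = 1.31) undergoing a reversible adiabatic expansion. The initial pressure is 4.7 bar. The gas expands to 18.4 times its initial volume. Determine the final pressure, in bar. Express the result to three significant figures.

Since PV^γ is constant along a reversible adiabat, P₂ = P₁ (V₁/V₂)^γ.
P₂ = 4.7 × (1/18.4)^(1.31) = 0.1036 bar.

P₂ ≈ 0.104 bar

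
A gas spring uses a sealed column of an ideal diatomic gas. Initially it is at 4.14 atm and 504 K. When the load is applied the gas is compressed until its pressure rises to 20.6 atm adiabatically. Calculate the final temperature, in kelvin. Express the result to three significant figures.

T₂ ≈ 797 K

Along an adiabat T P^((1−γ)/γ) is constant, so T₂ = T₁ (P₂/P₁)^((γ−1)/γ).
For a diatomic ideal gas γ = 7/5, so (γ−1)/γ = 2/7.
T₂ = 504 × (20.6/4.14)^(2/7) = 797.1 K.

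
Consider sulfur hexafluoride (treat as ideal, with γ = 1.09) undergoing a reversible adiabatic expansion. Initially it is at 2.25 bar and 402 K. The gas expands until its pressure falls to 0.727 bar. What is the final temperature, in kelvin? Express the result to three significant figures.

T₂ ≈ 366 K

Adiabatic: T₂/T₁ = (P₂/P₁)^((γ−1)/γ).
T₂ = 402 × (0.727/2.25)^(0.0826) = 366.2 K.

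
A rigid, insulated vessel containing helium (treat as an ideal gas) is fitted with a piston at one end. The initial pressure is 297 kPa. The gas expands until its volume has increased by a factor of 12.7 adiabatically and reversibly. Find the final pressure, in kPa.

P₂ ≈ 4.30 kPa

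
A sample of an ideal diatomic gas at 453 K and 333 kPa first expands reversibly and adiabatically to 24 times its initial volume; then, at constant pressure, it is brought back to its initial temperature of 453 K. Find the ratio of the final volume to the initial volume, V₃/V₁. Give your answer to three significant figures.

For a diatomic ideal gas γ = 7/5.
Adiabatic step: V₂/V₁ = 24; T₂ = T₁·(1/24)^(2/5) = 127.1 K.
Isobaric step: V₃/V₂ = T₃/T₂ = 453/127.1.
V₃/V₁ = (V₂/V₁)(V₃/V₂) = 24 × (453/127.1) = 85.56.

V₃/V₁ ≈ 85.6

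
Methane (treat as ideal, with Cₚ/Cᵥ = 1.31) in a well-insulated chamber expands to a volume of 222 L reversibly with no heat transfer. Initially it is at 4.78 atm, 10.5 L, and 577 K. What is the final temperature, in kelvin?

Adiabatic: T₁V₁^(γ−1) = T₂V₂^(γ−1) ⇒ T₂ = T₁ (V₁/V₂)^(γ−1).
T₂ = 577 × (10.5/222)^(0.31) = 224.1 K.

T₂ ≈ 224 K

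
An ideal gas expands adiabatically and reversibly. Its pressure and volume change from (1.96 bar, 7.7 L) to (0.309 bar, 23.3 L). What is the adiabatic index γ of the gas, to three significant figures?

γ ≈ 1.67

PV^γ = const ⇒ γ = ln(P₂/P₁) / ln(V₁/V₂).
γ = ln(0.309/1.96) / ln(7.7/23.3) = 1.668.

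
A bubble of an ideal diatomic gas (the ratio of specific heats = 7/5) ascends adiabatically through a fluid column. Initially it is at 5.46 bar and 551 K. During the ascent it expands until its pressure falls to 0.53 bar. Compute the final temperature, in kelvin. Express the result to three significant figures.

T₂ ≈ 283 K

Along an adiabat T P^((1−γ)/γ) is constant, so T₂ = T₁ (P₂/P₁)^((γ−1)/γ).
T₂ = 551 × (0.53/5.46)^(2/7) = 283 K.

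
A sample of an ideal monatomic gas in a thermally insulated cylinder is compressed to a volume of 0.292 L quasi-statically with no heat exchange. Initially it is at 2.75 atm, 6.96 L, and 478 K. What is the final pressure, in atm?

P₂ ≈ 543 atm

Adiabatic: P₁V₁^γ = P₂V₂^γ ⇒ P₂ = P₁ (V₁/V₂)^γ.
γ = 5/3 for a monatomic ideal gas.
P₂ = 2.75 × (6.96/0.292)^(5/3) = 542.9 atm.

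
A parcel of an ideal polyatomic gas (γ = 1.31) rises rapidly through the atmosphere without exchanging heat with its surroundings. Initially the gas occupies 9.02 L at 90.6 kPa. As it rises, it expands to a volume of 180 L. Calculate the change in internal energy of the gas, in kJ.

P₂ = P₁(V₁/V₂)^γ = 90.6×(9.02/180)^(1.31) = 1.795 kPa.
For a reversible adiabat, W_by_gas = (P₁V₁ − P₂V₂)/(γ−1).
W_by = (90600×0.00902 − 1795×0.18) / (0.31) = 1594 J.
Q = 0 ⇒ ΔU = −W_by = -1594 J.

ΔU ≈ -1.59 kJ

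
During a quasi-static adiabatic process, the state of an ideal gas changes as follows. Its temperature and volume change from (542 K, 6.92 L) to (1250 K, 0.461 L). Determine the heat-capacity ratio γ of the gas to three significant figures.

TV^(γ−1) = const ⇒ γ − 1 = ln(T₂/T₁) / ln(V₁/V₂).
γ = 1 + ln(1250/542) / ln(6.92/0.461) = 1.308.

γ ≈ 1.31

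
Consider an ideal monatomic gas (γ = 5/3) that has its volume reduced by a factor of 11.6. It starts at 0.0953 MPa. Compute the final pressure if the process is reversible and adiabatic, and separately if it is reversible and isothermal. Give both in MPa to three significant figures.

adiabatic: 5.66 MPa; isothermal: 1.11 MPa

Isothermal: P₂ = P₁(V₁/V₂) = 0.0953×11.6 = 1.105 MPa.
Adiabatic: P₂ = P₁(V₁/V₂)^γ = 0.0953×11.6^(5/3) = 5.665 MPa.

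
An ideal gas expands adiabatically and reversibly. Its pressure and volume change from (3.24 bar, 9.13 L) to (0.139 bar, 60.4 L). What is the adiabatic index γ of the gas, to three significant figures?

γ ≈ 1.67

PV^γ = const ⇒ γ = ln(P₂/P₁) / ln(V₁/V₂).
γ = ln(0.139/3.24) / ln(9.13/60.4) = 1.667.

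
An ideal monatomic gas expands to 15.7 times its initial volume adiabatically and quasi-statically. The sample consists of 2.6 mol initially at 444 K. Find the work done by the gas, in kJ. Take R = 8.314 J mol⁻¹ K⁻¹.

Adiabatic: T₁V₁^(γ−1) = T₂V₂^(γ−1) ⇒ T₂ = T₁ (V₁/V₂)^(γ−1).
γ = 5/3 for a monatomic ideal gas, so γ−1 = 2/3.
T₂ = 444 × (1/15.7)^(2/3) = 70.81 K.
Q = 0, so ΔU = W_on_gas = nCᵥΔT with Cᵥ = R/(γ−1) = 12.47 J/(mol·K).
ΔU = 2.6 × 12.47 × (70.81 − 444) = -12100 J.
Work done by the gas = −ΔU = 12100 J.

W ≈ 12.1 kJ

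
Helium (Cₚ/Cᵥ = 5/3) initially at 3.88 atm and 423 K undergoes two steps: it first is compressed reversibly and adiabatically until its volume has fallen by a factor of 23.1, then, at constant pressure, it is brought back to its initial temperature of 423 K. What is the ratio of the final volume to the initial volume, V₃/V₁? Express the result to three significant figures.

V₃/V₁ ≈ 0.00534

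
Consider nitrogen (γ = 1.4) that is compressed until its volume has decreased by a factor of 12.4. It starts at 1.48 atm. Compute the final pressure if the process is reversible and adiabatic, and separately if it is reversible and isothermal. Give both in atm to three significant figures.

Isothermal: P₂ = P₁(V₁/V₂) = 1.48×12.4 = 18.35 atm.
Adiabatic: P₂ = P₁(V₁/V₂)^γ = 1.48×12.4^(1.4) = 50.24 atm.

adiabatic: 50.2 atm; isothermal: 18.4 atm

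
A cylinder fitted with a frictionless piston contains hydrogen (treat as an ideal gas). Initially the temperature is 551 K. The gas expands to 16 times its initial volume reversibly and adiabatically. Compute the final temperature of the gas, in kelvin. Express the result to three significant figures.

For a reversible adiabat TV^(γ−1) is constant, so T₂ = T₁ (V₁/V₂)^(γ−1).
For a diatomic ideal gas γ = 7/5, so γ−1 = 2/5.
T₂ = 551 × (1/16)^(2/5) = 181.8 K.

T₂ ≈ 182 K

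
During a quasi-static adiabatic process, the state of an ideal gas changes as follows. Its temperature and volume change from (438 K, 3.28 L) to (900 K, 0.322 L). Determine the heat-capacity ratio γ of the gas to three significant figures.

γ ≈ 1.31

TV^(γ−1) = const ⇒ γ − 1 = ln(T₂/T₁) / ln(V₁/V₂).
γ = 1 + ln(900/438) / ln(3.28/0.322) = 1.31.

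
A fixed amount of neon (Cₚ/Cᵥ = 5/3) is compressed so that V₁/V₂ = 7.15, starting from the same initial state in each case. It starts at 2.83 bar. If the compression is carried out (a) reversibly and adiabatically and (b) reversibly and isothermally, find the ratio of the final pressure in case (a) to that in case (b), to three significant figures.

P_adiabatic / P_isothermal ≈ 3.71

Isothermal: P_b = P₁(V₁/V₂) = 2.83×7.15.
Adiabatic: P_a = P₁(V₁/V₂)^γ = 2.83×7.15^(5/3).
P_a/P_b = (V₁/V₂)^(γ−1) = 7.15^(2/3) = 3.711.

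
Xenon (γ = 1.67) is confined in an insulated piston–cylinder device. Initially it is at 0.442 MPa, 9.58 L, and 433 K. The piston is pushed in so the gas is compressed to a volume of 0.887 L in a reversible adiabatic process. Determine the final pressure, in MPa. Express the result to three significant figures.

P₂ ≈ 23.5 MPa

Adiabatic: P₁V₁^γ = P₂V₂^γ ⇒ P₂ = P₁ (V₁/V₂)^γ.
P₂ = 0.442 × (9.58/0.887)^(1.67) = 23.51 MPa.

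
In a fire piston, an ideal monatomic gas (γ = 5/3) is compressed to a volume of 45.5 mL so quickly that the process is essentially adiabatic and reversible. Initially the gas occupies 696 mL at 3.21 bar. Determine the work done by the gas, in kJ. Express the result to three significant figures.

P₂ = P₁(V₁/V₂)^γ = 3.21×(696/45.5)^(5/3) = 302.6 bar.
For a reversible adiabat, W_by_gas = (P₁V₁ − P₂V₂)/(γ−1).
W_by = (321000×0.000696 − 3.026×10^7×4.55×10^-5) / (2/3) = -1730 J.

W ≈ -1.73 kJ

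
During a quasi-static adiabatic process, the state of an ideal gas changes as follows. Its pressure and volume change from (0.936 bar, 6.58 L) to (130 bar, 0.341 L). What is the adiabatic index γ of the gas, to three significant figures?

γ ≈ 1.67

PV^γ = const ⇒ γ = ln(P₂/P₁) / ln(V₁/V₂).
γ = ln(130/0.936) / ln(6.58/0.341) = 1.667.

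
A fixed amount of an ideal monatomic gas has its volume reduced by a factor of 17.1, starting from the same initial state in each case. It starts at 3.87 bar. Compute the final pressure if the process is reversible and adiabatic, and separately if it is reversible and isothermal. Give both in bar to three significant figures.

adiabatic: 439 bar; isothermal: 66.2 bar

For a monatomic ideal gas γ = 5/3.
Isothermal: P₂ = P₁(V₁/V₂) = 3.87×17.1 = 66.18 bar.
Adiabatic: P₂ = P₁(V₁/V₂)^γ = 3.87×17.1^(5/3) = 439.2 bar.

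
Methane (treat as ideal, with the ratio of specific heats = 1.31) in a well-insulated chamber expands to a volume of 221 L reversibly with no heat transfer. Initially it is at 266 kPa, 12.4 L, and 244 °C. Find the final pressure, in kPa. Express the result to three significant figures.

P₂ ≈ 6.11 kPa

Adiabatic: P₁V₁^γ = P₂V₂^γ ⇒ P₂ = P₁ (V₁/V₂)^γ.
P₂ = 266 × (12.4/221)^(1.31) = 6.111 kPa.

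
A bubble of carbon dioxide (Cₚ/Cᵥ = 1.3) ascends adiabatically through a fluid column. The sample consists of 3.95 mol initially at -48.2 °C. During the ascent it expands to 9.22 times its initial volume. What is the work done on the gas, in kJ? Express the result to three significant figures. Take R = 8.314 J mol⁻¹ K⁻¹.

For a reversible adiabat TV^(γ−1) is constant, so T₂ = T₁ (V₁/V₂)^(γ−1).
T₁ = -48.2 °C = 224.9 K.
T₂ = 224.9 × (1/9.22)^(0.3) = 115.5 K.
Q = 0, so ΔU = W_on_gas = nCᵥΔT with Cᵥ = R/(γ−1) = 27.71 J/(mol·K).
ΔU = 3.95 × 27.71 × (115.5 − 224.9) = -11980 J.

W ≈ -12.0 kJ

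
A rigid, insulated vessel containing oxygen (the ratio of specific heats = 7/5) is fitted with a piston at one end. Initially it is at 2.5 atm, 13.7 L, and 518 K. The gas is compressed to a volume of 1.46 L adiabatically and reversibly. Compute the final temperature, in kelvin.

T₂ ≈ 1270 K

For a reversible adiabat TV^(γ−1) is constant, so T₂ = T₁ (V₁/V₂)^(γ−1).
T₂ = 518 × (13.7/1.46)^(2/5) = 1268 K.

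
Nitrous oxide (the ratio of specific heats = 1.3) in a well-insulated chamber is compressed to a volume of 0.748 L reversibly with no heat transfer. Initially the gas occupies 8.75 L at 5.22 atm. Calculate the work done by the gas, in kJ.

W ≈ -16.8 kJ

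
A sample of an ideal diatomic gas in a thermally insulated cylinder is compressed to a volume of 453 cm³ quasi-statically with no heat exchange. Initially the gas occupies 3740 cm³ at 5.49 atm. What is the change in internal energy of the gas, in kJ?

γ = 7/5 for a diatomic ideal gas.
P₂ = P₁(V₁/V₂)^γ = 5.49×(3740/453)^(7/5) = 105.5 atm.
For a reversible adiabat, W_by_gas = (P₁V₁ − P₂V₂)/(γ−1).
W_by = (556300×0.00374 − 1.068×10^7×0.000453) / (2/5) = -6900 J.
Q = 0 ⇒ ΔU = −W_by = 6900 J.

ΔU ≈ 6.90 kJ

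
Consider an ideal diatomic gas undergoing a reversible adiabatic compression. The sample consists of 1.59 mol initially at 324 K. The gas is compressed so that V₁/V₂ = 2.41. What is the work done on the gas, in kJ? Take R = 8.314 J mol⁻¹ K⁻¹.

W ≈ 4.52 kJ

Adiabatic: T₁V₁^(γ−1) = T₂V₂^(γ−1) ⇒ T₂ = T₁ (V₁/V₂)^(γ−1).
γ = 7/5 for a diatomic ideal gas, so γ−1 = 2/5.
T₂ = 324 × 2.41^(2/5) = 460.6 K.
Q = 0, so ΔU = W_on_gas = nCᵥΔT with Cᵥ = R/(γ−1) = 20.79 J/(mol·K).
ΔU = 1.59 × 20.79 × (460.6 − 324) = 4515 J.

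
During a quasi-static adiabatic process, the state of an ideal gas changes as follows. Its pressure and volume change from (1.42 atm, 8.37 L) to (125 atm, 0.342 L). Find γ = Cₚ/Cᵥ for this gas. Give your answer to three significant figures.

γ ≈ 1.40

PV^γ = const ⇒ γ = ln(P₂/P₁) / ln(V₁/V₂).
γ = ln(125/1.42) / ln(8.37/0.342) = 1.4.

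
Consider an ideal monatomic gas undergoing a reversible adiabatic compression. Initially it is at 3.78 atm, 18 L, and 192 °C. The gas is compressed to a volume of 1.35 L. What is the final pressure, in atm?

P₂ ≈ 283 atm

Adiabatic: P₁V₁^γ = P₂V₂^γ ⇒ P₂ = P₁ (V₁/V₂)^γ.
γ = 5/3 for a monatomic ideal gas.
P₂ = 3.78 × (18/1.35)^(5/3) = 283.4 atm.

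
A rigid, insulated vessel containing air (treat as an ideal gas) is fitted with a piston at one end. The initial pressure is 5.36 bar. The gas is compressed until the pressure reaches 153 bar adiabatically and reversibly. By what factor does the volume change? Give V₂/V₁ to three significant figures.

From PV^γ = const, V₂/V₁ = (P₁/P₂)^(1/γ).
For a diatomic ideal gas γ = 7/5.
V₂/V₁ = (5.36/153)^(5/7) = 0.09127.

V₂/V₁ ≈ 0.0913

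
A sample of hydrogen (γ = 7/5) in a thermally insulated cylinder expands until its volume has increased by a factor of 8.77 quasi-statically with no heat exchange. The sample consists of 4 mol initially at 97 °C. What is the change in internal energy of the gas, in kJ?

ΔU ≈ -17.9 kJ

For a reversible adiabat TV^(γ−1) is constant, so T₂ = T₁ (V₁/V₂)^(γ−1).
T₁ = 97 °C = 370.1 K.
T₂ = 370.1 × (1/8.77)^(2/5) = 155.3 K.
Q = 0, so ΔU = W_on_gas = nCᵥΔT with Cᵥ = R/(γ−1) = 20.79 J/(mol·K).
ΔU = 4 × 20.79 × (155.3 − 370.1) = -17860 J.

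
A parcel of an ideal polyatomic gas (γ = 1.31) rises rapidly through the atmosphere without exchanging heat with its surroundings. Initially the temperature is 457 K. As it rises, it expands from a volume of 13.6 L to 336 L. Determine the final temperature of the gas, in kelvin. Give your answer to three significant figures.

For a reversible adiabat TV^(γ−1) is constant, so T₂ = T₁ (V₁/V₂)^(γ−1).
T₂ = 457 × (13.6/336)^(0.31) = 169.1 K.

T₂ ≈ 169 K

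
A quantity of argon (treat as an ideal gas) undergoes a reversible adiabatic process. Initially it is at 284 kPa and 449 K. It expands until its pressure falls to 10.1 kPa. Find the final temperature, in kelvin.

T₂ ≈ 118 K

Along an adiabat T P^((1−γ)/γ) is constant, so T₂ = T₁ (P₂/P₁)^((γ−1)/γ).
For a monatomic ideal gas γ = 5/3, so (γ−1)/γ = 2/5.
T₂ = 449 × (10.1/284)^(2/5) = 118.2 K.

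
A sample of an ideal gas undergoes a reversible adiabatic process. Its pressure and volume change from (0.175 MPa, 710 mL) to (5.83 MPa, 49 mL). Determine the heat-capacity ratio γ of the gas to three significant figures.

PV^γ = const ⇒ γ = ln(P₂/P₁) / ln(V₁/V₂).
γ = ln(5.83/0.175) / ln(710/49) = 1.311.

γ ≈ 1.31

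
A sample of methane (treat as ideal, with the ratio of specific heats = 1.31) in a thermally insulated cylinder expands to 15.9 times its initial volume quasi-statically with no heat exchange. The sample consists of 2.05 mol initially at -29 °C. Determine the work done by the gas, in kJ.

Adiabatic: T₁V₁^(γ−1) = T₂V₂^(γ−1) ⇒ T₂ = T₁ (V₁/V₂)^(γ−1).
T₁ = -29 °C = 244.1 K.
T₂ = 244.1 × (1/15.9)^(0.31) = 103.6 K.
Q = 0, so ΔU = W_on_gas = nCᵥΔT with Cᵥ = R/(γ−1) = 26.82 J/(mol·K).
ΔU = 2.05 × 26.82 × (103.6 − 244.1) = -7729 J.
Work done by the gas = −ΔU = 7729 J.

W ≈ 7.73 kJ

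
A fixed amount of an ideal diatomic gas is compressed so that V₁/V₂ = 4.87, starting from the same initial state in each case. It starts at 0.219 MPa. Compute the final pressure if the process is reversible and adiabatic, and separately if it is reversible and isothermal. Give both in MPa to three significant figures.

For a diatomic ideal gas γ = 7/5.
Isothermal: P₂ = P₁(V₁/V₂) = 0.219×4.87 = 1.067 MPa.
Adiabatic: P₂ = P₁(V₁/V₂)^γ = 0.219×4.87^(7/5) = 2.009 MPa.

adiabatic: 2.01 MPa; isothermal: 1.07 MPa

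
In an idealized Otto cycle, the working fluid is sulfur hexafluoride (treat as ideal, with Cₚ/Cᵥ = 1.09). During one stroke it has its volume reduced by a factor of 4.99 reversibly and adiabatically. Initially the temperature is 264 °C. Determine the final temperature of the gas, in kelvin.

T₂ ≈ 621 K

Adiabatic: T₁V₁^(γ−1) = T₂V₂^(γ−1) ⇒ T₂ = T₁ (V₁/V₂)^(γ−1).
T₁ = 264 °C = 537.1 K.
T₂ = 537.1 × 4.99^(0.09) = 620.8 K.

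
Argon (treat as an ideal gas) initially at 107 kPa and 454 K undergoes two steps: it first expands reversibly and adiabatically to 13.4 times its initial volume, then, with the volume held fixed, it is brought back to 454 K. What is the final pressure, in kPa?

P₃ ≈ 7.99 kPa

For a monatomic ideal gas γ = 5/3.
Adiabatic step (PV^γ = const): P₂ = 107×(1/13.4)^(5/3) = 1.415 kPa; T₂ = 454×(1/13.4)^(2/3) = 80.47 K.
Isochoric: P₃ = P₂(T₃/T₂) = 1.415 × (454/80.47) = 7.985 kPa.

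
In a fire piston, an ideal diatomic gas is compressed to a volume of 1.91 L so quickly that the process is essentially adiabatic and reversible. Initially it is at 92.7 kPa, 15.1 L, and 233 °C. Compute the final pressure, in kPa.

Since PV^γ is constant along a reversible adiabat, P₂ = P₁ (V₁/V₂)^γ.
γ = 7/5 for a diatomic ideal gas.
P₂ = 92.7 × (15.1/1.91)^(7/5) = 1676 kPa.

P₂ ≈ 1680 kPa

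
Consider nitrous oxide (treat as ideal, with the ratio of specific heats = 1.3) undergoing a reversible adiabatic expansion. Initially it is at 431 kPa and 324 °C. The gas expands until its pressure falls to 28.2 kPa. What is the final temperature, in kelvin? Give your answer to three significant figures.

Along an adiabat T P^((1−γ)/γ) is constant, so T₂ = T₁ (P₂/P₁)^((γ−1)/γ).
T₁ = 324 °C = 597.1 K.
T₂ = 597.1 × (28.2/431)^(0.231) = 318.3 K.

T₂ ≈ 318 K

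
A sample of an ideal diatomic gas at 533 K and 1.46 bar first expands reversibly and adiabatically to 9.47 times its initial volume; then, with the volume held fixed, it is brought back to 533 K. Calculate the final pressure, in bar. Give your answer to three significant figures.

P₃ ≈ 0.154 bar

For a diatomic ideal gas γ = 7/5.
Adiabatic step (PV^γ = const): P₂ = 1.46×(1/9.47)^(7/5) = 0.06273 bar; T₂ = 533×(1/9.47)^(2/5) = 216.9 K.
Isochoric: P₃ = P₂(T₃/T₂) = 0.06273 × (533/216.9) = 0.1542 bar.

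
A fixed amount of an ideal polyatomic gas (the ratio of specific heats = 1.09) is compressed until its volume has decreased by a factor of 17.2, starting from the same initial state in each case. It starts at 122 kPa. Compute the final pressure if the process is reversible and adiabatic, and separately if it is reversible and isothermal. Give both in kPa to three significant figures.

Isothermal: P₂ = P₁(V₁/V₂) = 122×17.2 = 2098 kPa.
Adiabatic: P₂ = P₁(V₁/V₂)^γ = 122×17.2^(1.09) = 2711 kPa.

adiabatic: 2710 kPa; isothermal: 2100 kPa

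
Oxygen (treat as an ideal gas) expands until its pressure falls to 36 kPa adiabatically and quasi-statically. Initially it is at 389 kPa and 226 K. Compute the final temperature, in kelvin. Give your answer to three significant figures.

T₂ ≈ 114 K

Along an adiabat T P^((1−γ)/γ) is constant, so T₂ = T₁ (P₂/P₁)^((γ−1)/γ).
For a diatomic ideal gas γ = 7/5, so (γ−1)/γ = 2/7.
T₂ = 226 × (36/389)^(2/7) = 114.5 K.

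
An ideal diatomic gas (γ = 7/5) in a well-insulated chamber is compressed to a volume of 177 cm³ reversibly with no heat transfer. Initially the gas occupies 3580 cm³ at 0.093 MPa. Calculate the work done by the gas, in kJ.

W ≈ -1.94 kJ

P₂ = P₁(V₁/V₂)^γ = 0.093×(3580/177)^(7/5) = 6.263 MPa.
For a reversible adiabat, W_by_gas = (P₁V₁ − P₂V₂)/(γ−1).
W_by = (93000×0.00358 − 6.263×10^6×0.000177) / (2/5) = -1939 J.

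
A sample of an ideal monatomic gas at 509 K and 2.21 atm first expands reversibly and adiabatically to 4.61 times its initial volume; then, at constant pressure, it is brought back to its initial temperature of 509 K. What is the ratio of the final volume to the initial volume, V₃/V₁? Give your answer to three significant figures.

For a monatomic ideal gas γ = 5/3.
Adiabatic step: V₂/V₁ = 4.61; T₂ = T₁·(1/4.61)^(2/3) = 183.8 K.
Isobaric step: V₃/V₂ = T₃/T₂ = 509/183.8.
V₃/V₁ = (V₂/V₁)(V₃/V₂) = 4.61 × (509/183.8) = 12.77.

V₃/V₁ ≈ 12.8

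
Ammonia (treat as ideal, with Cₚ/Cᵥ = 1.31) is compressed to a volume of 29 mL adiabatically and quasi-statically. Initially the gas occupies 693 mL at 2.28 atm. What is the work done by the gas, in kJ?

W ≈ -0.865 kJ

P₂ = P₁(V₁/V₂)^γ = 2.28×(693/29)^(1.31) = 145.7 atm.
For a reversible adiabat, W_by_gas = (P₁V₁ − P₂V₂)/(γ−1).
W_by = (231000×0.000693 − 1.477×10^7×2.9×10^-5) / (0.31) = -864.9 J.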